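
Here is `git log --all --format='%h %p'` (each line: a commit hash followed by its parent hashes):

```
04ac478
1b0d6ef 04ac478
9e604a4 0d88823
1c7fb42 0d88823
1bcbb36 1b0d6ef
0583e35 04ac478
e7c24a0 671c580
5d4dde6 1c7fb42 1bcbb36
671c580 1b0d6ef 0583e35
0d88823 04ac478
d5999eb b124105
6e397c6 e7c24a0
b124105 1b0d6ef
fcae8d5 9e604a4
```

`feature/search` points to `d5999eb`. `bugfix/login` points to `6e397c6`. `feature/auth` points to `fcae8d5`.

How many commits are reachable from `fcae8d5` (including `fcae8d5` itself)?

4

Walking parent pointers from fcae8d5: reachable set = {04ac478, 0d88823, 9e604a4, fcae8d5}.
That is 4 commits.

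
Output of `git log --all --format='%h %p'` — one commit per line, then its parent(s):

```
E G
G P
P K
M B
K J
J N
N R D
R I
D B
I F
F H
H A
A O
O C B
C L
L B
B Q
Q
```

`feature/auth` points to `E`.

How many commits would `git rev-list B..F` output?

6

Reachable from F: {A, B, C, F, H, L, O, Q}.
Reachable from B: {B, Q}.
In F's history but not B's: {A, C, F, H, L, O} — 6 commits.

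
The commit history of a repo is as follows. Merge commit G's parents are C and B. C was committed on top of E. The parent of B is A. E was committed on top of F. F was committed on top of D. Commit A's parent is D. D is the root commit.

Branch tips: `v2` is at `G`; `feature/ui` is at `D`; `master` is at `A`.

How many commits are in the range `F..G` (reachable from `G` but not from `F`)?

Reachable from G: {A, B, C, D, E, F, G}.
Reachable from F: {D, F}.
In G's history but not F's: {A, B, C, E, G} — 5 commits.

5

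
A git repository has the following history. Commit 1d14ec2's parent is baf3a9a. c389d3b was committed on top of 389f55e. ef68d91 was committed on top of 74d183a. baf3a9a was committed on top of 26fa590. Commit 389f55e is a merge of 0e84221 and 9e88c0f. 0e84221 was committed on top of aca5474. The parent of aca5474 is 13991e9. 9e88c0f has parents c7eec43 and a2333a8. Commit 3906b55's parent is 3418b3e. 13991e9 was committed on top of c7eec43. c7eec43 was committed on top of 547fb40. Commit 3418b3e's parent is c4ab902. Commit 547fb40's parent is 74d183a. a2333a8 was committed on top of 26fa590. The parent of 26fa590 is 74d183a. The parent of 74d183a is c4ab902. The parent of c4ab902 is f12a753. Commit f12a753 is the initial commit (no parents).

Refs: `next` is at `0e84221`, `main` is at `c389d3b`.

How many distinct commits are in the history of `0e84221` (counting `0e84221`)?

8

Walking parent pointers from 0e84221: reachable set = {0e84221, 13991e9, 547fb40, 74d183a, aca5474, c4ab902, c7eec43, f12a753}.
That is 8 commits.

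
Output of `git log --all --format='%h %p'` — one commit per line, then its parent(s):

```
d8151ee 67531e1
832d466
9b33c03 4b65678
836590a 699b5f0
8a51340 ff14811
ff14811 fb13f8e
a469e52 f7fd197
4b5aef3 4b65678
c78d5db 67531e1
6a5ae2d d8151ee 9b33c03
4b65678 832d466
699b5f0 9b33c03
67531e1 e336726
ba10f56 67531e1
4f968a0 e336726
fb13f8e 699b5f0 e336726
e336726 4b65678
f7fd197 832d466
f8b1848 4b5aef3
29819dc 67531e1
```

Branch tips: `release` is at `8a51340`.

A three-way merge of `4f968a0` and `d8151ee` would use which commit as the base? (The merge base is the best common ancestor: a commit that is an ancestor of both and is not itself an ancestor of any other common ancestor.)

e336726

Ancestors of 4f968a0: {4b65678, 4f968a0, 832d466, e336726}.
Ancestors of d8151ee: {4b65678, 67531e1, 832d466, d8151ee, e336726}.
Common ancestors: {4b65678, 832d466, e336726}.
Among these, e336726 is not an ancestor of any other common ancestor — it is the merge base.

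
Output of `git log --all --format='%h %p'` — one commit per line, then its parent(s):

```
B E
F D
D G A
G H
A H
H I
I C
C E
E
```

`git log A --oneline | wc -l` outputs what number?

5

Walking parent pointers from A: reachable set = {A, C, E, H, I}.
That is 5 commits.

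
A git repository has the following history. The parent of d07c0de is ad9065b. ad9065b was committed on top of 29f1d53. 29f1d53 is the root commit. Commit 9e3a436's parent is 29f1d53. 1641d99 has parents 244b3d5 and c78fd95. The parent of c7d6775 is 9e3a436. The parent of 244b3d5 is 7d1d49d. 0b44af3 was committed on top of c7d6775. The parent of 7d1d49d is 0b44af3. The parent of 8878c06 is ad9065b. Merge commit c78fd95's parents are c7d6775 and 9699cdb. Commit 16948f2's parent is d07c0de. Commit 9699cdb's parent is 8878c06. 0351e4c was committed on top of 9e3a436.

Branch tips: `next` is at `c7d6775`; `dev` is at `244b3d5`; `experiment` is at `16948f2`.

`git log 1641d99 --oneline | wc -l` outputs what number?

11

Walking parent pointers from 1641d99: reachable set = {0b44af3, 1641d99, 244b3d5, 29f1d53, 7d1d49d, 8878c06, 9699cdb, 9e3a436, ad9065b, c78fd95, c7d6775}.
That is 11 commits.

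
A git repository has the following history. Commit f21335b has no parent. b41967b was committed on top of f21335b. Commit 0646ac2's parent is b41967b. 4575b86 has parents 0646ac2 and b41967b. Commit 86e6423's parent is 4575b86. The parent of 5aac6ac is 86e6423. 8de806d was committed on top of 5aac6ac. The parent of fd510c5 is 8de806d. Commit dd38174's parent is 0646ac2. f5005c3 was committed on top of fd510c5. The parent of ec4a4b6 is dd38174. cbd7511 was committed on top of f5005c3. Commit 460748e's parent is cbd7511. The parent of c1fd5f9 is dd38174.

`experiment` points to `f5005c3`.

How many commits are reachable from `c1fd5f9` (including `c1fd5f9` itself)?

5

Walking parent pointers from c1fd5f9: reachable set = {0646ac2, b41967b, c1fd5f9, dd38174, f21335b}.
That is 5 commits.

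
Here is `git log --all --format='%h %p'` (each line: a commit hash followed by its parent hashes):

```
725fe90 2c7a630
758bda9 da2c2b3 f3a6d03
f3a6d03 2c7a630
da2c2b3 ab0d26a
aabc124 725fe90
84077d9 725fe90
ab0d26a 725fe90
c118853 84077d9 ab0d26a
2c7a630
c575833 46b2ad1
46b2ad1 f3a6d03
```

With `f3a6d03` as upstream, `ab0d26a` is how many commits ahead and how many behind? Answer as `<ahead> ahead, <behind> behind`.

2 ahead, 1 behind

Reachable from ab0d26a: {2c7a630, 725fe90, ab0d26a}.
Reachable from f3a6d03: {2c7a630, f3a6d03}.
Only in ab0d26a's history (ahead): {725fe90, ab0d26a} — 2.
Only in f3a6d03's history (behind): {f3a6d03} — 1.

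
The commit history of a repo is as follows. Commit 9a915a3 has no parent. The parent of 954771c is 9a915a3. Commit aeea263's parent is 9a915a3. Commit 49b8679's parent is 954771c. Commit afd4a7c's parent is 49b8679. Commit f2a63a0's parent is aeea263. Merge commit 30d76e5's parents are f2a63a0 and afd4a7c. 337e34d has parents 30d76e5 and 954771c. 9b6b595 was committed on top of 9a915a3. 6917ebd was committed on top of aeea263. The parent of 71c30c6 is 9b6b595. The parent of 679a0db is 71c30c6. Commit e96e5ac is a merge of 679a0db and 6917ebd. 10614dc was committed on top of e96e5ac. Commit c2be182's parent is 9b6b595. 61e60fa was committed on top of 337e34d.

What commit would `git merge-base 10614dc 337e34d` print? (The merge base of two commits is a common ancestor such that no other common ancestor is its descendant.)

Ancestors of 10614dc: {10614dc, 679a0db, 6917ebd, 71c30c6, 9a915a3, 9b6b595, aeea263, e96e5ac}.
Ancestors of 337e34d: {30d76e5, 337e34d, 49b8679, 954771c, 9a915a3, aeea263, afd4a7c, f2a63a0}.
Common ancestors: {9a915a3, aeea263}.
Among these, aeea263 is not an ancestor of any other common ancestor — it is the merge base.

aeea263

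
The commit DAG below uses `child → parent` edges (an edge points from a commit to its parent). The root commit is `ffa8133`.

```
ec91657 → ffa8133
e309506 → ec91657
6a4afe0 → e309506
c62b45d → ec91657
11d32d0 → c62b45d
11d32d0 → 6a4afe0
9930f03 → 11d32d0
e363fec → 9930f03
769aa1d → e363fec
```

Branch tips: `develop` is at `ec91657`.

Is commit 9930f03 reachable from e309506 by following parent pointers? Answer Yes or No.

No

Ancestors of e309506: {e309506, ec91657, ffa8133}.
9930f03 is not in that set, so it is not an ancestor of e309506.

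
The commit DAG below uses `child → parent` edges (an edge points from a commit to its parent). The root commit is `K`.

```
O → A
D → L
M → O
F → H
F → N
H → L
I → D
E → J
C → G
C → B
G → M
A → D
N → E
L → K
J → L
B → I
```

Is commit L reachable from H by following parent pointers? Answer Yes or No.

Yes

Ancestors of H (commits reachable by following parents): {H, K, L}.
L is in that set, so it is an ancestor of H.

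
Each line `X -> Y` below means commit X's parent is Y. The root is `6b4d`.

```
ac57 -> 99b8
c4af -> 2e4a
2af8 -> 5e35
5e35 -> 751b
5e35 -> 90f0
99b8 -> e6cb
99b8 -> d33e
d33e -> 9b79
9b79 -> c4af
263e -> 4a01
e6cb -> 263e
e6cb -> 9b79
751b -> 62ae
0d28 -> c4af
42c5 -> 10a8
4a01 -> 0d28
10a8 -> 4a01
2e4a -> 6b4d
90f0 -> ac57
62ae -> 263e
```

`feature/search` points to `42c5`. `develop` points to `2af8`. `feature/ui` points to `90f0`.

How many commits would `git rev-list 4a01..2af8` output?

11

Reachable from 2af8: {0d28, 263e, 2af8, 2e4a, 4a01, 5e35, 62ae, 6b4d, 751b, 90f0, 99b8, 9b79, ac57, c4af, d33e, e6cb}.
Reachable from 4a01: {0d28, 2e4a, 4a01, 6b4d, c4af}.
In 2af8's history but not 4a01's: {263e, 2af8, 5e35, 62ae, 751b, 90f0, 99b8, 9b79, ac57, d33e, e6cb} — 11 commits.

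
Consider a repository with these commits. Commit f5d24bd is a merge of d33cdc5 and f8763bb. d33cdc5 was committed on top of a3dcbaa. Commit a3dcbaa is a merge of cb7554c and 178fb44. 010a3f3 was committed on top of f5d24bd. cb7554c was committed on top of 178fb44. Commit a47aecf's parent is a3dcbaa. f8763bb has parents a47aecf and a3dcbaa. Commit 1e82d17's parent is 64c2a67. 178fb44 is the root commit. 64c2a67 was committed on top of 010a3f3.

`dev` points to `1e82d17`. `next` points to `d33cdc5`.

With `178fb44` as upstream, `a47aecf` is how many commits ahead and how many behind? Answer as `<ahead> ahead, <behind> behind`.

Reachable from a47aecf: {178fb44, a3dcbaa, a47aecf, cb7554c}.
Reachable from 178fb44: {178fb44}.
Only in a47aecf's history (ahead): {a3dcbaa, a47aecf, cb7554c} — 3.
Only in 178fb44's history (behind): {} — 0.

3 ahead, 0 behind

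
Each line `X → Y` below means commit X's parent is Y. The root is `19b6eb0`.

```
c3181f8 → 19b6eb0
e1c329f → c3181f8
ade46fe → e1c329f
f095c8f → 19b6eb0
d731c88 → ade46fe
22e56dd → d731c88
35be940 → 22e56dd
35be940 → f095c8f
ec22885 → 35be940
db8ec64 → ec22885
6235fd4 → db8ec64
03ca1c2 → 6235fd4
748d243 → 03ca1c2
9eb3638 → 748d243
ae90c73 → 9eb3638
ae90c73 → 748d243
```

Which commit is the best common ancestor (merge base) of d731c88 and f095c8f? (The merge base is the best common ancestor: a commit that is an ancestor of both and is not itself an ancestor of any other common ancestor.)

Ancestors of d731c88: {19b6eb0, ade46fe, c3181f8, d731c88, e1c329f}.
Ancestors of f095c8f: {19b6eb0, f095c8f}.
Common ancestors: {19b6eb0}.
The only common ancestor is 19b6eb0, so it is the merge base.

19b6eb0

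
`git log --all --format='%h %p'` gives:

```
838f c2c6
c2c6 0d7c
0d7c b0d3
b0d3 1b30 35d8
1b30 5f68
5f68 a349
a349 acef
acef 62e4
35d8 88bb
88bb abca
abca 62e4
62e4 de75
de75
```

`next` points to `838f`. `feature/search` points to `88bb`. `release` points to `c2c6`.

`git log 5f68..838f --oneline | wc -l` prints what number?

Reachable from 838f: {0d7c, 1b30, 35d8, 5f68, 62e4, 838f, 88bb, a349, abca, acef, b0d3, c2c6, de75}.
Reachable from 5f68: {5f68, 62e4, a349, acef, de75}.
In 838f's history but not 5f68's: {0d7c, 1b30, 35d8, 838f, 88bb, abca, b0d3, c2c6} — 8 commits.

8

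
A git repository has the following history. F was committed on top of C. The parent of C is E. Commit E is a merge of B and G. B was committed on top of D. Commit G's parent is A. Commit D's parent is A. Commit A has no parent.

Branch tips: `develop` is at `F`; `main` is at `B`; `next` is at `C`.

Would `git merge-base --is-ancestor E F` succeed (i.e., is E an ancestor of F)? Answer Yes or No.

Yes

Ancestors of F (commits reachable by following parents): {A, B, C, D, E, F, G}.
E is in that set, so it is an ancestor of F.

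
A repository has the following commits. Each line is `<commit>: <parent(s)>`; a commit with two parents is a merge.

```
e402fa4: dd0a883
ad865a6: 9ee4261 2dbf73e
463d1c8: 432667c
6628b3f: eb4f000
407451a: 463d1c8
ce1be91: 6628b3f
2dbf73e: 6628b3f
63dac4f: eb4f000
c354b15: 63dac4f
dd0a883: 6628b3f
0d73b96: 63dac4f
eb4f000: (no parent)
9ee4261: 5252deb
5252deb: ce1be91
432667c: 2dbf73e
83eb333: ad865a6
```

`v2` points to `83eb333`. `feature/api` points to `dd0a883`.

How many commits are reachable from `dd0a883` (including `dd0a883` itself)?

Walking parent pointers from dd0a883: reachable set = {6628b3f, dd0a883, eb4f000}.
That is 3 commits.

3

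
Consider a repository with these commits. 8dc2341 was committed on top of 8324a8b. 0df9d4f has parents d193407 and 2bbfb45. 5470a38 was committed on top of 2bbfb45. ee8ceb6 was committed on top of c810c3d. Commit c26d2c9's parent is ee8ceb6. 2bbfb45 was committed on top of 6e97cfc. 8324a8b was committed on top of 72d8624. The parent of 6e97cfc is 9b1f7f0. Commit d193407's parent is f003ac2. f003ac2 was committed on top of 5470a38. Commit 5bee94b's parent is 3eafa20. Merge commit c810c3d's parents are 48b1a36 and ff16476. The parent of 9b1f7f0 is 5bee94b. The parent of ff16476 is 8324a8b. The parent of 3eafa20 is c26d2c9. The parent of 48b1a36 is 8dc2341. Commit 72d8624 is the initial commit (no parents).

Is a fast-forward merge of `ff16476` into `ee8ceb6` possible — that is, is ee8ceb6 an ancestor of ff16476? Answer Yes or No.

No

A fast-forward from ee8ceb6 to ff16476 is possible iff ee8ceb6 is an ancestor of ff16476.
Ancestors of ff16476: {72d8624, 8324a8b, ff16476}.
ee8ceb6 is not among them, so fast-forward is not possible.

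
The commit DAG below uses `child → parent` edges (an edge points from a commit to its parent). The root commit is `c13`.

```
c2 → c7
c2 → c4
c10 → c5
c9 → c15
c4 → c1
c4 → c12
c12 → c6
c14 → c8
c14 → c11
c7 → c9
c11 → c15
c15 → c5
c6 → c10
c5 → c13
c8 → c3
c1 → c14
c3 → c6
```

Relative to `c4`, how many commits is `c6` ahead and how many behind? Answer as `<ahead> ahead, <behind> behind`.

0 ahead, 8 behind

Reachable from c6: {c10, c13, c5, c6}.
Reachable from c4: {c1, c10, c11, c12, c13, c14, c15, c3, c4, c5, c6, c8}.
Only in c6's history (ahead): {} — 0.
Only in c4's history (behind): {c1, c11, c12, c14, c15, c3, c4, c8} — 8.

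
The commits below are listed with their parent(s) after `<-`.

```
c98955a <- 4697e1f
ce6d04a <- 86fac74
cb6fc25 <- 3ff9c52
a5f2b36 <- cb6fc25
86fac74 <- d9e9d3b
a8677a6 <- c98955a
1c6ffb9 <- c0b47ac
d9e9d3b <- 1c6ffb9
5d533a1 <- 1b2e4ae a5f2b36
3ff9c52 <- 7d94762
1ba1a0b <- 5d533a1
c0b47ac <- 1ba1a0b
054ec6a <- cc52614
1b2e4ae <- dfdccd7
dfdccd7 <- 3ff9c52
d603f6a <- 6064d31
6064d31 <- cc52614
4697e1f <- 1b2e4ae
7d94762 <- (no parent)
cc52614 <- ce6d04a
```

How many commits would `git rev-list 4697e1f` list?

Walking parent pointers from 4697e1f: reachable set = {1b2e4ae, 3ff9c52, 4697e1f, 7d94762, dfdccd7}.
That is 5 commits.

5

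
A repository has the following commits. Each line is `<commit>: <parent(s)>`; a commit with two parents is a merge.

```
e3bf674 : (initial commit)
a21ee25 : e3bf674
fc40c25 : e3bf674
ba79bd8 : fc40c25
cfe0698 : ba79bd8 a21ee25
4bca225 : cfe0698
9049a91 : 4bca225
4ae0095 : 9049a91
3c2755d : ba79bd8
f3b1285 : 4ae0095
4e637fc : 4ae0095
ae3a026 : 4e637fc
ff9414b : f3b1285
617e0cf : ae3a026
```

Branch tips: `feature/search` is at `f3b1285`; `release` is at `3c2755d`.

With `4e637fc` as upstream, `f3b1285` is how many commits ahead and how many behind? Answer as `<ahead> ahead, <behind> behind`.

Reachable from f3b1285: {4ae0095, 4bca225, 9049a91, a21ee25, ba79bd8, cfe0698, e3bf674, f3b1285, fc40c25}.
Reachable from 4e637fc: {4ae0095, 4bca225, 4e637fc, 9049a91, a21ee25, ba79bd8, cfe0698, e3bf674, fc40c25}.
Only in f3b1285's history (ahead): {f3b1285} — 1.
Only in 4e637fc's history (behind): {4e637fc} — 1.

1 ahead, 1 behind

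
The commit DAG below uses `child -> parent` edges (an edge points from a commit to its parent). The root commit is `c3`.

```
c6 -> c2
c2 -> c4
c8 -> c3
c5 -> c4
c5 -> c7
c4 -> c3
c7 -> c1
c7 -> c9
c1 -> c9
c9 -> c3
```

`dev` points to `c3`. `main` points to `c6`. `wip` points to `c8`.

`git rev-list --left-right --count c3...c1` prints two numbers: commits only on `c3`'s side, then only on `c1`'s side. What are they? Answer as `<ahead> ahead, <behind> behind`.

0 ahead, 2 behind

Reachable from c3: {c3}.
Reachable from c1: {c1, c3, c9}.
Only in c3's history (ahead): {} — 0.
Only in c1's history (behind): {c1, c9} — 2.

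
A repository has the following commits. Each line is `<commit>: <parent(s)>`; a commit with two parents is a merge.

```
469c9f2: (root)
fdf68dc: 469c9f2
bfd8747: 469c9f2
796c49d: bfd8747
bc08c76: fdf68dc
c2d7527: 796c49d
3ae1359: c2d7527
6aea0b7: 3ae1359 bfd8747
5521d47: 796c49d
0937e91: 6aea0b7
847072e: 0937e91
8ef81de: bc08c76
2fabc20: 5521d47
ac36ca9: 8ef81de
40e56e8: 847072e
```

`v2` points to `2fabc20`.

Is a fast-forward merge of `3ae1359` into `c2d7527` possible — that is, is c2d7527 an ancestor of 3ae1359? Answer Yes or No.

A fast-forward from c2d7527 to 3ae1359 is possible iff c2d7527 is an ancestor of 3ae1359.
Ancestors of 3ae1359: {3ae1359, 469c9f2, 796c49d, bfd8747, c2d7527}.
c2d7527 is among them, so fast-forward is possible.

Yes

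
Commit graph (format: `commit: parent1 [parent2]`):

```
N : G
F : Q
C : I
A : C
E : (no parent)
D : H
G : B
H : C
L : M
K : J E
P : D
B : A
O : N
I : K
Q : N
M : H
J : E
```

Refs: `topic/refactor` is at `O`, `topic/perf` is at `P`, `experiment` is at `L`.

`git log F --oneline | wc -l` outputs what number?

11

Walking parent pointers from F: reachable set = {A, B, C, E, F, G, I, J, K, N, Q}.
That is 11 commits.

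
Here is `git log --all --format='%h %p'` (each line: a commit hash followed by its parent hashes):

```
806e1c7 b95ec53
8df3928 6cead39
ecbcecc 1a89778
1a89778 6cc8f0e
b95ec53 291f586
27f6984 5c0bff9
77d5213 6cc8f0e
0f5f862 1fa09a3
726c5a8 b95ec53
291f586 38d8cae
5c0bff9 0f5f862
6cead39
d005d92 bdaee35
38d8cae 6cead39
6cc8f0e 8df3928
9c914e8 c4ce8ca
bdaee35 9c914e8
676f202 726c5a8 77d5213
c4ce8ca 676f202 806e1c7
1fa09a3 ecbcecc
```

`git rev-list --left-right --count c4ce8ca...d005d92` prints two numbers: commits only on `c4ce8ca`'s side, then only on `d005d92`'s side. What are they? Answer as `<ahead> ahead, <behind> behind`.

0 ahead, 3 behind

Reachable from c4ce8ca: {291f586, 38d8cae, 676f202, 6cc8f0e, 6cead39, 726c5a8, 77d5213, 806e1c7, 8df3928, b95ec53, c4ce8ca}.
Reachable from d005d92: {291f586, 38d8cae, 676f202, 6cc8f0e, 6cead39, 726c5a8, 77d5213, 806e1c7, 8df3928, 9c914e8, b95ec53, bdaee35, c4ce8ca, d005d92}.
Only in c4ce8ca's history (ahead): {} — 0.
Only in d005d92's history (behind): {9c914e8, bdaee35, d005d92} — 3.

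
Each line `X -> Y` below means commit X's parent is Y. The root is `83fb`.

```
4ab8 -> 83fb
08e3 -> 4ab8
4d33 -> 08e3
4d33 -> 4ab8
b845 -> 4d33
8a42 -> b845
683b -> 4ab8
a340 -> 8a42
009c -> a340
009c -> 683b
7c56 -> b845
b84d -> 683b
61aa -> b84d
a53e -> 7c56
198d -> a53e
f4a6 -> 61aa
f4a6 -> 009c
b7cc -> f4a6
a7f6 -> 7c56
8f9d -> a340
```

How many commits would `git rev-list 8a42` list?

6

Walking parent pointers from 8a42: reachable set = {08e3, 4ab8, 4d33, 83fb, 8a42, b845}.
That is 6 commits.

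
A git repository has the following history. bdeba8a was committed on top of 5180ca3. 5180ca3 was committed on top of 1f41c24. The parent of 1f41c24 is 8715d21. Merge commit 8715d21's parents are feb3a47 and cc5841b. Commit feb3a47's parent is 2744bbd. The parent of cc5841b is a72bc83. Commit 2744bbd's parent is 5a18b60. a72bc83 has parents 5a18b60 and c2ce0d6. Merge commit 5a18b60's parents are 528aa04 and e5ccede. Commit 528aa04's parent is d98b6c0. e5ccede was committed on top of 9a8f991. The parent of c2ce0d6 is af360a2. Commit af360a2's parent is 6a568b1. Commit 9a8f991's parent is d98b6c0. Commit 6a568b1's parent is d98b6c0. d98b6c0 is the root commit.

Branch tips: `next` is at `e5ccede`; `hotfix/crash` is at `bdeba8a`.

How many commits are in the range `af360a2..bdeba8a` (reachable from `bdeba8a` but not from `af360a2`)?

Reachable from bdeba8a: {1f41c24, 2744bbd, 5180ca3, 528aa04, 5a18b60, 6a568b1, 8715d21, 9a8f991, a72bc83, af360a2, bdeba8a, c2ce0d6, cc5841b, d98b6c0, e5ccede, feb3a47}.
Reachable from af360a2: {6a568b1, af360a2, d98b6c0}.
In bdeba8a's history but not af360a2's: {1f41c24, 2744bbd, 5180ca3, 528aa04, 5a18b60, 8715d21, 9a8f991, a72bc83, bdeba8a, c2ce0d6, cc5841b, e5ccede, feb3a47} — 13 commits.

13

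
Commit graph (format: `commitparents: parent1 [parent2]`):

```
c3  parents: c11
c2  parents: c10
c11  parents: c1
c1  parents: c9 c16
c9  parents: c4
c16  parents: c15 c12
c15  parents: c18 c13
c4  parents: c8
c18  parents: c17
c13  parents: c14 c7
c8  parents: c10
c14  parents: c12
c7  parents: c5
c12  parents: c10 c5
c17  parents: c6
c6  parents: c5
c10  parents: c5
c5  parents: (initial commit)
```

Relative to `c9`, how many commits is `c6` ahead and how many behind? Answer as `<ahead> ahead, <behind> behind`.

1 ahead, 4 behind

Reachable from c6: {c5, c6}.
Reachable from c9: {c10, c4, c5, c8, c9}.
Only in c6's history (ahead): {c6} — 1.
Only in c9's history (behind): {c10, c4, c8, c9} — 4.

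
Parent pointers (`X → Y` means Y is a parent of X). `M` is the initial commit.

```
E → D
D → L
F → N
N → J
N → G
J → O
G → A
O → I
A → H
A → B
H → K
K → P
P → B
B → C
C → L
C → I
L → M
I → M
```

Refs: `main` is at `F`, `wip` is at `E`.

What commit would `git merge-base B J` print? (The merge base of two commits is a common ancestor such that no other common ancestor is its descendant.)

Ancestors of B: {B, C, I, L, M}.
Ancestors of J: {I, J, M, O}.
Common ancestors: {I, M}.
Among these, I is not an ancestor of any other common ancestor — it is the merge base.

I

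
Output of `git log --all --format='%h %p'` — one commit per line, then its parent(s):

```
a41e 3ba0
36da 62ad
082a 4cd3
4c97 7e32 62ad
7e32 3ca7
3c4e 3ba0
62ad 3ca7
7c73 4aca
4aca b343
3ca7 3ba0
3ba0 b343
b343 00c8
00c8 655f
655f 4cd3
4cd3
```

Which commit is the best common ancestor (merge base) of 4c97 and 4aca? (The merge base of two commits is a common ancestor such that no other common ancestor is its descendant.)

Ancestors of 4c97: {00c8, 3ba0, 3ca7, 4c97, 4cd3, 62ad, 655f, 7e32, b343}.
Ancestors of 4aca: {00c8, 4aca, 4cd3, 655f, b343}.
Common ancestors: {00c8, 4cd3, 655f, b343}.
Among these, b343 is not an ancestor of any other common ancestor — it is the merge base.

b343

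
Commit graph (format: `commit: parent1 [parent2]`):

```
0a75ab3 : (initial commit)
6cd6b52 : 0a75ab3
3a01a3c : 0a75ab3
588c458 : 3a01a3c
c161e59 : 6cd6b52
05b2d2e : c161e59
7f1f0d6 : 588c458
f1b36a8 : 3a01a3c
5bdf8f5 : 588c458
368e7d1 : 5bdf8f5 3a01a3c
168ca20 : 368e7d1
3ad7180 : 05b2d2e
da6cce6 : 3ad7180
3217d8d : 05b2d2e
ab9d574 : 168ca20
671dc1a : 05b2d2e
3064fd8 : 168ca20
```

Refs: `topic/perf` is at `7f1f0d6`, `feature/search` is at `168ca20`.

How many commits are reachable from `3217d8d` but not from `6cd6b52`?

3

Reachable from 3217d8d: {05b2d2e, 0a75ab3, 3217d8d, 6cd6b52, c161e59}.
Reachable from 6cd6b52: {0a75ab3, 6cd6b52}.
In 3217d8d's history but not 6cd6b52's: {05b2d2e, 3217d8d, c161e59} — 3 commits.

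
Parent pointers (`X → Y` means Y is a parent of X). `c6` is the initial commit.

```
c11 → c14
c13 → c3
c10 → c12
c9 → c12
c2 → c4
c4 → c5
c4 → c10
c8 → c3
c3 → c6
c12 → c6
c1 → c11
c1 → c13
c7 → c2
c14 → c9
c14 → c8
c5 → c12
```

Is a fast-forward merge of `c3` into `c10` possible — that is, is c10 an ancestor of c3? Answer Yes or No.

No

A fast-forward from c10 to c3 is possible iff c10 is an ancestor of c3.
Ancestors of c3: {c3, c6}.
c10 is not among them, so fast-forward is not possible.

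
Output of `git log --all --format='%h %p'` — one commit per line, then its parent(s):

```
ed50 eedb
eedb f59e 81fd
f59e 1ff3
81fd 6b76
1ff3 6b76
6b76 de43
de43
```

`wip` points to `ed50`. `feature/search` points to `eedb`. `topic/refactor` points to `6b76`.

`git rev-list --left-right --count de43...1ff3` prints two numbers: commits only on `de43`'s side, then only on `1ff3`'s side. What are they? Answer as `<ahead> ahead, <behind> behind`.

0 ahead, 2 behind

Reachable from de43: {de43}.
Reachable from 1ff3: {1ff3, 6b76, de43}.
Only in de43's history (ahead): {} — 0.
Only in 1ff3's history (behind): {1ff3, 6b76} — 2.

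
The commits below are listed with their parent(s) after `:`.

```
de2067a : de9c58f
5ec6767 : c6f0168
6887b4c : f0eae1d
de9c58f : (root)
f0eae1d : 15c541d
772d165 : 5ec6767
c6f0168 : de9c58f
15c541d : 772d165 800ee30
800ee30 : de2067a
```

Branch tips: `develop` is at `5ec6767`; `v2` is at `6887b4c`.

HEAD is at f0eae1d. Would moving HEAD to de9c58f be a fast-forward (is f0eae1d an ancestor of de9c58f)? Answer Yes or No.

A fast-forward from f0eae1d to de9c58f is possible iff f0eae1d is an ancestor of de9c58f.
Ancestors of de9c58f: {de9c58f}.
f0eae1d is not among them, so fast-forward is not possible.

No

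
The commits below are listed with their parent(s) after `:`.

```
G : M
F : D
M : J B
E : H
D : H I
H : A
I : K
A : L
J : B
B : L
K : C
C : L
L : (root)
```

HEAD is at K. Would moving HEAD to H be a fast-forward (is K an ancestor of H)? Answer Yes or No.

A fast-forward from K to H is possible iff K is an ancestor of H.
Ancestors of H: {A, H, L}.
K is not among them, so fast-forward is not possible.

No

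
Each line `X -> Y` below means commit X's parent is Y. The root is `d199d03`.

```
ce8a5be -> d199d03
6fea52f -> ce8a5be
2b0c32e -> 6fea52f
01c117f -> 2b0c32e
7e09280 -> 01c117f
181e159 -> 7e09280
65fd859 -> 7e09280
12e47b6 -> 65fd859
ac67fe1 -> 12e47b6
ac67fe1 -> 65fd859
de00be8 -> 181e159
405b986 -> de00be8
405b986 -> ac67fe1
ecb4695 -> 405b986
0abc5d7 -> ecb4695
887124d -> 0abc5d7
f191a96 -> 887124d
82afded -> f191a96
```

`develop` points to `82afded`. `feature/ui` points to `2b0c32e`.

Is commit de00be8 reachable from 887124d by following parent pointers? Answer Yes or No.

Ancestors of 887124d (commits reachable by following parents): {01c117f, 0abc5d7, 12e47b6, 181e159, 2b0c32e, 405b986, 65fd859, 6fea52f, 7e09280, 887124d, ac67fe1, ce8a5be, d199d03, de00be8, ecb4695}.
de00be8 is in that set, so it is an ancestor of 887124d.

Yes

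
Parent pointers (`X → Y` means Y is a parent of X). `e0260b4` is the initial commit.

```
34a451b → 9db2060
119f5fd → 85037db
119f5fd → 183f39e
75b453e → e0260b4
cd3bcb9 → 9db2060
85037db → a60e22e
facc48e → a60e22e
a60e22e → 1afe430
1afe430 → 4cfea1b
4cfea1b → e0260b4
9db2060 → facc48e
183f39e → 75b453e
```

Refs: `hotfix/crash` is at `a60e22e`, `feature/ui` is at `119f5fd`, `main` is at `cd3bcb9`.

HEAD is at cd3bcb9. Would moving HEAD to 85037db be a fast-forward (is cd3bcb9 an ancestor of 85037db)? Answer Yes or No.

A fast-forward from cd3bcb9 to 85037db is possible iff cd3bcb9 is an ancestor of 85037db.
Ancestors of 85037db: {1afe430, 4cfea1b, 85037db, a60e22e, e0260b4}.
cd3bcb9 is not among them, so fast-forward is not possible.

No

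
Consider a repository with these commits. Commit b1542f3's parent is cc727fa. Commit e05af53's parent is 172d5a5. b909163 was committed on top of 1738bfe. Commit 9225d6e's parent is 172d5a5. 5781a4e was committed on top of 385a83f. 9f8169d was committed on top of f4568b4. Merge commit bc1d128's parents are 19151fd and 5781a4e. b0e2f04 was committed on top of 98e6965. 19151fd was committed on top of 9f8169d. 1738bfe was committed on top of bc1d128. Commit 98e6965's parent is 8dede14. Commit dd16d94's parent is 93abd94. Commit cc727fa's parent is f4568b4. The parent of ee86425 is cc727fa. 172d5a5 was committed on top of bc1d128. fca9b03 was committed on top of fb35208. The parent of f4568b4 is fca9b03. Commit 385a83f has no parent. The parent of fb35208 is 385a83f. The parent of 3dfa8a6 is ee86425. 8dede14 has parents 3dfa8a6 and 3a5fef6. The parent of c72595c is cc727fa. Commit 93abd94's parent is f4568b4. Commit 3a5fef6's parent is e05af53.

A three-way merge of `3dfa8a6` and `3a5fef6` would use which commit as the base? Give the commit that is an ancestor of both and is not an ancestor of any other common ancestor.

f4568b4

Ancestors of 3dfa8a6: {385a83f, 3dfa8a6, cc727fa, ee86425, f4568b4, fb35208, fca9b03}.
Ancestors of 3a5fef6: {172d5a5, 19151fd, 385a83f, 3a5fef6, 5781a4e, 9f8169d, bc1d128, e05af53, f4568b4, fb35208, fca9b03}.
Common ancestors: {385a83f, f4568b4, fb35208, fca9b03}.
Among these, f4568b4 is not an ancestor of any other common ancestor — it is the merge base.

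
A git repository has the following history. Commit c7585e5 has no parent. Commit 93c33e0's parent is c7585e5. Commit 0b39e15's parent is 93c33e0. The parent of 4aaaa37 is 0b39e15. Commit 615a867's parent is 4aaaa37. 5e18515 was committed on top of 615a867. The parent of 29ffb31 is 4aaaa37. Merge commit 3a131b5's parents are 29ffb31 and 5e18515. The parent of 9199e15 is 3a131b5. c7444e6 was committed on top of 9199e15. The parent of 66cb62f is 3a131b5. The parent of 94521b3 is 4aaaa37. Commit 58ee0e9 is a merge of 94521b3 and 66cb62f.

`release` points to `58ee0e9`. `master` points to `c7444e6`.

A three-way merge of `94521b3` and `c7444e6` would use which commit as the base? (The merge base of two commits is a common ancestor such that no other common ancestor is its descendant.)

Ancestors of 94521b3: {0b39e15, 4aaaa37, 93c33e0, 94521b3, c7585e5}.
Ancestors of c7444e6: {0b39e15, 29ffb31, 3a131b5, 4aaaa37, 5e18515, 615a867, 9199e15, 93c33e0, c7444e6, c7585e5}.
Common ancestors: {0b39e15, 4aaaa37, 93c33e0, c7585e5}.
Among these, 4aaaa37 is not an ancestor of any other common ancestor — it is the merge base.

4aaaa37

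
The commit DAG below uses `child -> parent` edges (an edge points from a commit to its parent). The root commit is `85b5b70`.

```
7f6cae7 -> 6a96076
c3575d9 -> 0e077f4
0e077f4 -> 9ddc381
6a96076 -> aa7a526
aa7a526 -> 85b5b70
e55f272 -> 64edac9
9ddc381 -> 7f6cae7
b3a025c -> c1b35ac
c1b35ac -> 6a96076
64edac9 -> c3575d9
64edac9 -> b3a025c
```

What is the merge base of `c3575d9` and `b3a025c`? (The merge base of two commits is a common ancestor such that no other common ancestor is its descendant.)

Ancestors of c3575d9: {0e077f4, 6a96076, 7f6cae7, 85b5b70, 9ddc381, aa7a526, c3575d9}.
Ancestors of b3a025c: {6a96076, 85b5b70, aa7a526, b3a025c, c1b35ac}.
Common ancestors: {6a96076, 85b5b70, aa7a526}.
Among these, 6a96076 is not an ancestor of any other common ancestor — it is the merge base.

6a96076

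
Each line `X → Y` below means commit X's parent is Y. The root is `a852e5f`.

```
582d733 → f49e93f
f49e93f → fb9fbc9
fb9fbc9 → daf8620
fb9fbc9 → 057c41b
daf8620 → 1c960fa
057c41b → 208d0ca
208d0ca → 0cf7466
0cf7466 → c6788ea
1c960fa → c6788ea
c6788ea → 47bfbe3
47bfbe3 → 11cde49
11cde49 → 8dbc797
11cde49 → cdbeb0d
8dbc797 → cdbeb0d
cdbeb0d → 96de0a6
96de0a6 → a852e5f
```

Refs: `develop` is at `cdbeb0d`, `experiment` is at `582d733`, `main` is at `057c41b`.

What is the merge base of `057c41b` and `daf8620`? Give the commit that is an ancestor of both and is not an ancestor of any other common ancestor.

Ancestors of 057c41b: {057c41b, 0cf7466, 11cde49, 208d0ca, 47bfbe3, 8dbc797, 96de0a6, a852e5f, c6788ea, cdbeb0d}.
Ancestors of daf8620: {11cde49, 1c960fa, 47bfbe3, 8dbc797, 96de0a6, a852e5f, c6788ea, cdbeb0d, daf8620}.
Common ancestors: {11cde49, 47bfbe3, 8dbc797, 96de0a6, a852e5f, c6788ea, cdbeb0d}.
Among these, c6788ea is not an ancestor of any other common ancestor — it is the merge base.

c6788ea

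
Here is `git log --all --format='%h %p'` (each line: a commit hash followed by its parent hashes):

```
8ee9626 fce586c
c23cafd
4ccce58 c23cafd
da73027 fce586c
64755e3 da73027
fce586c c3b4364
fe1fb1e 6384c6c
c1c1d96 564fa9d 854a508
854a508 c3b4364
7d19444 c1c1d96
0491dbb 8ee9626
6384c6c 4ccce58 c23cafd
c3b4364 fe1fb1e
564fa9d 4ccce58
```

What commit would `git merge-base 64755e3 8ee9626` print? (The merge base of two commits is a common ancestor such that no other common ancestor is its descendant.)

Ancestors of 64755e3: {4ccce58, 6384c6c, 64755e3, c23cafd, c3b4364, da73027, fce586c, fe1fb1e}.
Ancestors of 8ee9626: {4ccce58, 6384c6c, 8ee9626, c23cafd, c3b4364, fce586c, fe1fb1e}.
Common ancestors: {4ccce58, 6384c6c, c23cafd, c3b4364, fce586c, fe1fb1e}.
Among these, fce586c is not an ancestor of any other common ancestor — it is the merge base.

fce586c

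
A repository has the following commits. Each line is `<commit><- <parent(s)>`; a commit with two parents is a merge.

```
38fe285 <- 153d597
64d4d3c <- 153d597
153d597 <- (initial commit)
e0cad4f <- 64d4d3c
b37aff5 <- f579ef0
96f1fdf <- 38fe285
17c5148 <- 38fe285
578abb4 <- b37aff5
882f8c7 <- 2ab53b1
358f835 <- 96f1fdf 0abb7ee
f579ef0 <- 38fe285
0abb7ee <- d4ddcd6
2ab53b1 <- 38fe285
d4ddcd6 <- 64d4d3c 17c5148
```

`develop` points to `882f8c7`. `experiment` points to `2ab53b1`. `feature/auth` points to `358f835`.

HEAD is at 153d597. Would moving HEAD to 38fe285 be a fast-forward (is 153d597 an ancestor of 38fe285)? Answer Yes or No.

Yes

A fast-forward from 153d597 to 38fe285 is possible iff 153d597 is an ancestor of 38fe285.
Ancestors of 38fe285: {153d597, 38fe285}.
153d597 is among them, so fast-forward is possible.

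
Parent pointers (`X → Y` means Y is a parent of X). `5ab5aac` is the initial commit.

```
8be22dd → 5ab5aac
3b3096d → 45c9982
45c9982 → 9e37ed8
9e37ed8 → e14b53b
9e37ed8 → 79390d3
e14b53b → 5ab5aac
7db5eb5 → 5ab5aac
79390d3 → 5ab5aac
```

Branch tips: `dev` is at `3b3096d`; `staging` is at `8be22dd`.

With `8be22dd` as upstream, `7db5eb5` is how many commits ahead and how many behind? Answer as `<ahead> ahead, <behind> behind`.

Reachable from 7db5eb5: {5ab5aac, 7db5eb5}.
Reachable from 8be22dd: {5ab5aac, 8be22dd}.
Only in 7db5eb5's history (ahead): {7db5eb5} — 1.
Only in 8be22dd's history (behind): {8be22dd} — 1.

1 ahead, 1 behind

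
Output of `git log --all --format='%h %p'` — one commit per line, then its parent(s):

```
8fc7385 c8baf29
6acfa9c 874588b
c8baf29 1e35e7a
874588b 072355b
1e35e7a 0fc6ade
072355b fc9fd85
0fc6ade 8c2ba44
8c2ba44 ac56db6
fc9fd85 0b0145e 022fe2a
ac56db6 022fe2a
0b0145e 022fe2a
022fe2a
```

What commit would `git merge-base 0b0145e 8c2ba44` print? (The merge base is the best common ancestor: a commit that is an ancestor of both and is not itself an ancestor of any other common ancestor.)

Ancestors of 0b0145e: {022fe2a, 0b0145e}.
Ancestors of 8c2ba44: {022fe2a, 8c2ba44, ac56db6}.
Common ancestors: {022fe2a}.
The only common ancestor is 022fe2a, so it is the merge base.

022fe2a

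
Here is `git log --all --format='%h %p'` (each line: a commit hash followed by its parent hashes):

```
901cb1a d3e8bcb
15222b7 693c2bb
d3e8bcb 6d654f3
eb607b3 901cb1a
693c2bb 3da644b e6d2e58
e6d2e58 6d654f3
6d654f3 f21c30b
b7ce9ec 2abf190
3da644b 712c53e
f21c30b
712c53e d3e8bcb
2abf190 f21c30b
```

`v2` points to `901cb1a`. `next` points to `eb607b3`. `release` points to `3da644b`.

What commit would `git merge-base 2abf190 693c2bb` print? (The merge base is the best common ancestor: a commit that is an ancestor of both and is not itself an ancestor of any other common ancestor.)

Ancestors of 2abf190: {2abf190, f21c30b}.
Ancestors of 693c2bb: {3da644b, 693c2bb, 6d654f3, 712c53e, d3e8bcb, e6d2e58, f21c30b}.
Common ancestors: {f21c30b}.
The only common ancestor is f21c30b, so it is the merge base.

f21c30b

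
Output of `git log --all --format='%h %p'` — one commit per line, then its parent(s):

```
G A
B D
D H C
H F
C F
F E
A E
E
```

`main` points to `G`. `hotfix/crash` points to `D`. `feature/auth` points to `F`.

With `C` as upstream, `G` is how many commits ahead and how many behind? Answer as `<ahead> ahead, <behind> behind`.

Reachable from G: {A, E, G}.
Reachable from C: {C, E, F}.
Only in G's history (ahead): {A, G} — 2.
Only in C's history (behind): {C, F} — 2.

2 ahead, 2 behind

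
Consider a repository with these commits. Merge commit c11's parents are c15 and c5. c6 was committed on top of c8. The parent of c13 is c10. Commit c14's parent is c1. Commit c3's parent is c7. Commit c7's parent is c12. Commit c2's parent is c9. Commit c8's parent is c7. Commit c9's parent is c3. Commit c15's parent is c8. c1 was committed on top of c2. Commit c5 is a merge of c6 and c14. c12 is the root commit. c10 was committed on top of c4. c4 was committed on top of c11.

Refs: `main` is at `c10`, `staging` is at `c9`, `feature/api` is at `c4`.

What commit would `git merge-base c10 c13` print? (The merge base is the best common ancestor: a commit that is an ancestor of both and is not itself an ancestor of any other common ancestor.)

Ancestors of c10: {c1, c10, c11, c12, c14, c15, c2, c3, c4, c5, c6, c7, c8, c9}.
Ancestors of c13: {c1, c10, c11, c12, c13, c14, c15, c2, c3, c4, c5, c6, c7, c8, c9}.
Common ancestors: {c1, c10, c11, c12, c14, c15, c2, c3, c4, c5, c6, c7, c8, c9}.
Among these, c10 is not an ancestor of any other common ancestor — it is the merge base.

c10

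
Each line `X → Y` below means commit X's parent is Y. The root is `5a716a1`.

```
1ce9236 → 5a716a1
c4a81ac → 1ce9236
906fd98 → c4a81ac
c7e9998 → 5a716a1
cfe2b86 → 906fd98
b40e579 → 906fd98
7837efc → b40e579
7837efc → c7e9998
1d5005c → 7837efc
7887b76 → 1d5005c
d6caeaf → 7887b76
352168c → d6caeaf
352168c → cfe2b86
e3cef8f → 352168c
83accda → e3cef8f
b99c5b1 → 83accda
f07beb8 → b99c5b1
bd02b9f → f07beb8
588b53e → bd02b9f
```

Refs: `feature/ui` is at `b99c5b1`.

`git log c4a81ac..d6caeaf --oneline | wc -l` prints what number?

7

Reachable from d6caeaf: {1ce9236, 1d5005c, 5a716a1, 7837efc, 7887b76, 906fd98, b40e579, c4a81ac, c7e9998, d6caeaf}.
Reachable from c4a81ac: {1ce9236, 5a716a1, c4a81ac}.
In d6caeaf's history but not c4a81ac's: {1d5005c, 7837efc, 7887b76, 906fd98, b40e579, c7e9998, d6caeaf} — 7 commits.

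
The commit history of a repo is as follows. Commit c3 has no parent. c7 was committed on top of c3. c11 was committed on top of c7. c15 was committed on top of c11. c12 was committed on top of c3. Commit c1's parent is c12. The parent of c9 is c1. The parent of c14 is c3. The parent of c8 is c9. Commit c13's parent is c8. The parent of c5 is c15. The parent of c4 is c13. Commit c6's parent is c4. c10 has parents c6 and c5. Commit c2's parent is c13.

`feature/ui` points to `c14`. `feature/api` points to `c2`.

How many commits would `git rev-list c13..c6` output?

Reachable from c6: {c1, c12, c13, c3, c4, c6, c8, c9}.
Reachable from c13: {c1, c12, c13, c3, c8, c9}.
In c6's history but not c13's: {c4, c6} — 2 commits.

2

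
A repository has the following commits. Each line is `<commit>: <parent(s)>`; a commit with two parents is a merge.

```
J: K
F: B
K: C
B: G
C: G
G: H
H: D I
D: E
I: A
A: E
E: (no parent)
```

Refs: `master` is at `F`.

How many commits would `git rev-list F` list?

Walking parent pointers from F: reachable set = {A, B, D, E, F, G, H, I}.
That is 8 commits.

8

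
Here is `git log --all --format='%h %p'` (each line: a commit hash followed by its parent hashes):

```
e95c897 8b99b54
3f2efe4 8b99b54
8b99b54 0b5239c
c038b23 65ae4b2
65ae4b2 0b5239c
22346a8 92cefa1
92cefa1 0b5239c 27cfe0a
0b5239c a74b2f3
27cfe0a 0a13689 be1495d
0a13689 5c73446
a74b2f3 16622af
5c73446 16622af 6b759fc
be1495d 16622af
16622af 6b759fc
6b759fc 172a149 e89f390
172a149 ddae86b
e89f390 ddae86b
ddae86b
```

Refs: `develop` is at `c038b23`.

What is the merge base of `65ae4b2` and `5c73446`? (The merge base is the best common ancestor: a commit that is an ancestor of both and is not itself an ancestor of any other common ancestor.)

16622af

Ancestors of 65ae4b2: {0b5239c, 16622af, 172a149, 65ae4b2, 6b759fc, a74b2f3, ddae86b, e89f390}.
Ancestors of 5c73446: {16622af, 172a149, 5c73446, 6b759fc, ddae86b, e89f390}.
Common ancestors: {16622af, 172a149, 6b759fc, ddae86b, e89f390}.
Among these, 16622af is not an ancestor of any other common ancestor — it is the merge base.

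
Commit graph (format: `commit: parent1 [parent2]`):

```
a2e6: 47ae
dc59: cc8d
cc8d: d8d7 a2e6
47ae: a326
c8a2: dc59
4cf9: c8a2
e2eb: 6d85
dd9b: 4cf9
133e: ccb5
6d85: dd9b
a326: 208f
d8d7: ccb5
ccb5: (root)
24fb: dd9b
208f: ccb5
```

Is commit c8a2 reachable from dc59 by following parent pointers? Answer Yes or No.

No

Ancestors of dc59: {208f, 47ae, a2e6, a326, cc8d, ccb5, d8d7, dc59}.
c8a2 is not in that set, so it is not an ancestor of dc59.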